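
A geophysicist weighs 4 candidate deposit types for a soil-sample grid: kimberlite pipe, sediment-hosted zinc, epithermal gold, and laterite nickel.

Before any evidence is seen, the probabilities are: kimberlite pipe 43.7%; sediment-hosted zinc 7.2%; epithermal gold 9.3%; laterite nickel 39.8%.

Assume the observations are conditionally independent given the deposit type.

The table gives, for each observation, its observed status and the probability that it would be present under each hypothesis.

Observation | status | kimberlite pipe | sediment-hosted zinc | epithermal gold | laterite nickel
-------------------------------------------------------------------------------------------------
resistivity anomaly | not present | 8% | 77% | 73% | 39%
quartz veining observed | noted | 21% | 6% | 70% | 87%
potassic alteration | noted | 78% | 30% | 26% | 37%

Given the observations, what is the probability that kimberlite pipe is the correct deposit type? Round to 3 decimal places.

For each hypothesis, the unnormalized posterior weight is prior × product of the observation likelihoods (using 1 − P(present | H) for each absent observation):
  kimberlite pipe: 0.437 × (1 − 0.08) × 0.21 × 0.78 = 0.065854
  sediment-hosted zinc: 0.072 × (1 − 0.77) × 0.06 × 0.30 = 0.00029808
  epithermal gold: 0.093 × (1 − 0.73) × 0.70 × 0.26 = 0.00457
  laterite nickel: 0.398 × (1 − 0.39) × 0.87 × 0.37 = 0.078151
The unnormalized weights sum to 0.14887.
P(kimberlite pipe | evidence) = 0.065854 / 0.14887 ≈ 0.442.

0.442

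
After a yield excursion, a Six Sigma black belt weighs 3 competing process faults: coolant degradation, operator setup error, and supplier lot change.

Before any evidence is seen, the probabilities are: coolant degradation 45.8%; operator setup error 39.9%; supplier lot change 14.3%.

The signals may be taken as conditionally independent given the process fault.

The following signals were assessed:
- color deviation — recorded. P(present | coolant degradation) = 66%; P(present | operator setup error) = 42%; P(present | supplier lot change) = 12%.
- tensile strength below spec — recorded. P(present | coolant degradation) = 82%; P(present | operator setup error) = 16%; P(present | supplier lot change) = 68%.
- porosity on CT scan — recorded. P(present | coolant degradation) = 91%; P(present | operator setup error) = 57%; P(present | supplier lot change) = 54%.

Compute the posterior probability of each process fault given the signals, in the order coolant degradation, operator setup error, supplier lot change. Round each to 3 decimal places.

By Bayes' rule with conditional independence, the unnormalized weight for each hypothesis is prior × ∏ likelihoods:
  coolant degradation: 0.458 × 0.66 × 0.82 × 0.91 = 0.22556
  operator setup error: 0.399 × 0.42 × 0.16 × 0.57 = 0.015283
  supplier lot change: 0.143 × 0.12 × 0.68 × 0.54 = 0.0063012
The unnormalized weights sum to 0.24715.
P(coolant degradation | evidence) = 0.22556 / 0.24715 ≈ 0.913
P(operator setup error | evidence) = 0.015283 / 0.24715 ≈ 0.062
P(supplier lot change | evidence) = 0.0063012 / 0.24715 ≈ 0.025

0.913, 0.062, 0.025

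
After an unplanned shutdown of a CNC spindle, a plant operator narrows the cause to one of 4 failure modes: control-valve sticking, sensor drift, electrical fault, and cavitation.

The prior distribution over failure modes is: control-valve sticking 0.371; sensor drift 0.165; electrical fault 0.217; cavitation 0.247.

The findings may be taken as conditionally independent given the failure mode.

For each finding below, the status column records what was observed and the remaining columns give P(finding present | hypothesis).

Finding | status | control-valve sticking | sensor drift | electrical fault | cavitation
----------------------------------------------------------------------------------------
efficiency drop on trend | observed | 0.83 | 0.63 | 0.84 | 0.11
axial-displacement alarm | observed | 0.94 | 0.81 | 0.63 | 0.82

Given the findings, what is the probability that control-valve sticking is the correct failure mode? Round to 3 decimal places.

0.567

By Bayes' rule with conditional independence, the unnormalized weight for each hypothesis is prior × ∏ likelihoods:
  control-valve sticking: 0.371 × 0.83 × 0.94 = 0.28945
  sensor drift: 0.165 × 0.63 × 0.81 = 0.0842
  electrical fault: 0.217 × 0.84 × 0.63 = 0.11484
  cavitation: 0.247 × 0.11 × 0.82 = 0.022279
Normalizing constant Z = 0.28945 + 0.0842 + 0.11484 + 0.022279 = 0.51077.
P(control-valve sticking | evidence) = 0.28945 / 0.51077 ≈ 0.567.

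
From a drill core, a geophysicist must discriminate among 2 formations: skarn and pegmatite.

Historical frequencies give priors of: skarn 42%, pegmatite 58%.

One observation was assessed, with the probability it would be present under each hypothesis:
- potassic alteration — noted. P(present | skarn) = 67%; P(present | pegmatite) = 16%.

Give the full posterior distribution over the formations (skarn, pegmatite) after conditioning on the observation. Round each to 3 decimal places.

Multiply each prior by the likelihood of the observation:
  skarn: 0.42 × 0.67 = 0.2814
  pegmatite: 0.58 × 0.16 = 0.0928
Normalizing constant Z = 0.2814 + 0.0928 = 0.3742.
P(skarn | evidence) = 0.2814 / 0.3742 ≈ 0.752
P(pegmatite | evidence) = 0.0928 / 0.3742 ≈ 0.248

0.752, 0.248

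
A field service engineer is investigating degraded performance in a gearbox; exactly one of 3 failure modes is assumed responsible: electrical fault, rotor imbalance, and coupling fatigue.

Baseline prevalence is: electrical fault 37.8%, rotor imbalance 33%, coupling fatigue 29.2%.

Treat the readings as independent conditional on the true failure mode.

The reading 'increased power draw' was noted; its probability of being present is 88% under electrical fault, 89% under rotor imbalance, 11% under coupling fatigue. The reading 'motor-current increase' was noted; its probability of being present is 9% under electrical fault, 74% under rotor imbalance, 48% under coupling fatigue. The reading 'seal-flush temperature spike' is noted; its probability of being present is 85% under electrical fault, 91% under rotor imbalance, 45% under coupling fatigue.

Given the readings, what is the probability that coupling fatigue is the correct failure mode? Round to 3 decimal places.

0.030

Multiply each prior by the joint likelihood of the reading pattern:
  electrical fault: 0.378 × 0.88 × 0.09 × 0.85 = 0.025447
  rotor imbalance: 0.330 × 0.89 × 0.74 × 0.91 = 0.19778
  coupling fatigue: 0.292 × 0.11 × 0.48 × 0.45 = 0.0069379
Normalizing constant Z = 0.025447 + 0.19778 + 0.0069379 = 0.23016.
P(coupling fatigue | evidence) = 0.0069379 / 0.23016 ≈ 0.030.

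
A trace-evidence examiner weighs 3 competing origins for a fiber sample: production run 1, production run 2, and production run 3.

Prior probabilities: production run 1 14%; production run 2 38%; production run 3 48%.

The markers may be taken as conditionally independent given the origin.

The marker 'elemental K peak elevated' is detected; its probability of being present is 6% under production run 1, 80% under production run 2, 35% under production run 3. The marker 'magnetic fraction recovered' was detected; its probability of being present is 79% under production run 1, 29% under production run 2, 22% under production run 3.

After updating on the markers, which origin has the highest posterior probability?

Multiply each prior by the joint likelihood of the marker pattern:
  production run 1: 0.14 × 0.06 × 0.79 = 0.006636
  production run 2: 0.38 × 0.80 × 0.29 = 0.08816
  production run 3: 0.48 × 0.35 × 0.22 = 0.03696
Normalizing constant Z = 0.006636 + 0.08816 + 0.03696 = 0.13176.
P(production run 1 | evidence) ≈ 0.006636 / 0.13176 ≈ 0.050
P(production run 2 | evidence) ≈ 0.08816 / 0.13176 ≈ 0.669
P(production run 3 | evidence) ≈ 0.03696 / 0.13176 ≈ 0.281
The largest is 0.669, so production run 2 is most probable.

production run 2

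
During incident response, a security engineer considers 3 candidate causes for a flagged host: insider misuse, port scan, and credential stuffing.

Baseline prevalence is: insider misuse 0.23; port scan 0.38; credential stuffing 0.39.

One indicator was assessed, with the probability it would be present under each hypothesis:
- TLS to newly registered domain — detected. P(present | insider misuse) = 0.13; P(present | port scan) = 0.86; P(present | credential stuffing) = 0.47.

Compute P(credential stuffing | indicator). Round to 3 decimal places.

Multiply each prior by the likelihood of the indicator:
  insider misuse: 0.23 × 0.13 = 0.0299
  port scan: 0.38 × 0.86 = 0.3268
  credential stuffing: 0.39 × 0.47 = 0.1833
Normalizing constant Z = 0.0299 + 0.3268 + 0.1833 = 0.54.
P(credential stuffing | evidence) = 0.1833 / 0.54 ≈ 0.339.

0.339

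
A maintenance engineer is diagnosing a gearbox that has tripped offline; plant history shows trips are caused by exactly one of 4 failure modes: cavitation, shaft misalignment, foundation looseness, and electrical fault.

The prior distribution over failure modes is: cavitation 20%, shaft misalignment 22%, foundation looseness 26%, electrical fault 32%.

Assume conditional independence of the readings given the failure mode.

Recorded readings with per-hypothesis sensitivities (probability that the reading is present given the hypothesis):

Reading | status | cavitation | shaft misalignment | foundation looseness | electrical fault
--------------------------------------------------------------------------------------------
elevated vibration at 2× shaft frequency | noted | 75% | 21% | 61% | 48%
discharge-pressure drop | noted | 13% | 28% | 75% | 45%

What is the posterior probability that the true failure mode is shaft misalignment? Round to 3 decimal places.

0.059

For each hypothesis, the unnormalized posterior weight is prior × product of the reading likelihoods:
  cavitation: 0.20 × 0.75 × 0.13 = 0.0195
  shaft misalignment: 0.22 × 0.21 × 0.28 = 0.012936
  foundation looseness: 0.26 × 0.61 × 0.75 = 0.11895
  electrical fault: 0.32 × 0.48 × 0.45 = 0.06912
Normalizing constant Z = 0.0195 + 0.012936 + 0.11895 + 0.06912 = 0.22051.
P(shaft misalignment | evidence) = 0.012936 / 0.22051 ≈ 0.059.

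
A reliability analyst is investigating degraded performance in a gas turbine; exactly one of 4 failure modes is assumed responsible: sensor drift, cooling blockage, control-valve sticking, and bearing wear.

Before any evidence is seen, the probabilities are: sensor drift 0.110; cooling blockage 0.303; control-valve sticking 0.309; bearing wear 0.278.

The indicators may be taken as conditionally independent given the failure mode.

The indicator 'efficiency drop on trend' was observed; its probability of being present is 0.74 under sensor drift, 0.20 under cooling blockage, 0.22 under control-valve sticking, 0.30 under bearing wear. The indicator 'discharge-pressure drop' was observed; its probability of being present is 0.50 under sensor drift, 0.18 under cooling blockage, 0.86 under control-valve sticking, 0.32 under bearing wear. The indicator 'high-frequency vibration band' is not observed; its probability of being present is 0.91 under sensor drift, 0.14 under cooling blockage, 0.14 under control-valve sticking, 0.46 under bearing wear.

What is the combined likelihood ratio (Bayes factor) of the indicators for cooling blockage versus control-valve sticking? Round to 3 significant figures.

The Bayes factor is the ratio of the joint likelihoods of the indicator pattern under the two hypotheses (using 1 − P(present | H) for each absent indicator).
  cooling blockage: 0.20 × 0.18 × (1 − 0.14) = 0.03096
  control-valve sticking: 0.22 × 0.86 × (1 − 0.14) = 0.16271
Bayes factor = 0.03096 / 0.16271 ≈ 0.190

0.190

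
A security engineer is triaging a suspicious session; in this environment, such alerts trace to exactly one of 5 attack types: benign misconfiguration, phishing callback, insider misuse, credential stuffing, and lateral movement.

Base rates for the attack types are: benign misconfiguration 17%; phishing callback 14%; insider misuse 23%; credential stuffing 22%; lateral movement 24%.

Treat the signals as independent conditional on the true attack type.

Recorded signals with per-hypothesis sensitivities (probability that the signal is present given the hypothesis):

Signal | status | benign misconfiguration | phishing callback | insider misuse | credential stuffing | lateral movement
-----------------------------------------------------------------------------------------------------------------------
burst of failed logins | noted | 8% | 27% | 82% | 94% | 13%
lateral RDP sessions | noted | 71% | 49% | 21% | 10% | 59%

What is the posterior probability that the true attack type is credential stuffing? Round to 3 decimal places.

Multiply each prior by the joint likelihood of the signal pattern:
  benign misconfiguration: 0.17 × 0.08 × 0.71 = 0.009656
  phishing callback: 0.14 × 0.27 × 0.49 = 0.018522
  insider misuse: 0.23 × 0.82 × 0.21 = 0.039606
  credential stuffing: 0.22 × 0.94 × 0.10 = 0.02068
  lateral movement: 0.24 × 0.13 × 0.59 = 0.018408
The unnormalized weights sum to 0.10687.
P(credential stuffing | evidence) = 0.02068 / 0.10687 ≈ 0.194.

0.194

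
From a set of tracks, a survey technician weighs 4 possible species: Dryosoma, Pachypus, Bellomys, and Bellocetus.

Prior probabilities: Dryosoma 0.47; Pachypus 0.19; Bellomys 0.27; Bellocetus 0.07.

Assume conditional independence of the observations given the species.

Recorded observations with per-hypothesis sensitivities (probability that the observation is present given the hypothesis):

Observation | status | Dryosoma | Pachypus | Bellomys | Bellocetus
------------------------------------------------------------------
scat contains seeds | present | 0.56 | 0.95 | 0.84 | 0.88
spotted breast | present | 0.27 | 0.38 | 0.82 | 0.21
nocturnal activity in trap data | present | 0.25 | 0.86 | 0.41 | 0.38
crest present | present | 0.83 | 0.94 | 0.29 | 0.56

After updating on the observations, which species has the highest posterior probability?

For each hypothesis, the unnormalized posterior weight is prior × product of the observation likelihoods:
  Dryosoma: 0.47 × 0.56 × 0.27 × 0.25 × 0.83 = 0.014746
  Pachypus: 0.19 × 0.95 × 0.38 × 0.86 × 0.94 = 0.055448
  Bellomys: 0.27 × 0.84 × 0.82 × 0.41 × 0.29 = 0.022113
  Bellocetus: 0.07 × 0.88 × 0.21 × 0.38 × 0.56 = 0.0027528
The unnormalized weights sum to 0.095059.
P(Dryosoma | evidence) ≈ 0.014746 / 0.095059 ≈ 0.155
P(Pachypus | evidence) ≈ 0.055448 / 0.095059 ≈ 0.583
P(Bellomys | evidence) ≈ 0.022113 / 0.095059 ≈ 0.233
P(Bellocetus | evidence) ≈ 0.0027528 / 0.095059 ≈ 0.029
The largest is 0.583, so Pachypus is most probable.

Pachypus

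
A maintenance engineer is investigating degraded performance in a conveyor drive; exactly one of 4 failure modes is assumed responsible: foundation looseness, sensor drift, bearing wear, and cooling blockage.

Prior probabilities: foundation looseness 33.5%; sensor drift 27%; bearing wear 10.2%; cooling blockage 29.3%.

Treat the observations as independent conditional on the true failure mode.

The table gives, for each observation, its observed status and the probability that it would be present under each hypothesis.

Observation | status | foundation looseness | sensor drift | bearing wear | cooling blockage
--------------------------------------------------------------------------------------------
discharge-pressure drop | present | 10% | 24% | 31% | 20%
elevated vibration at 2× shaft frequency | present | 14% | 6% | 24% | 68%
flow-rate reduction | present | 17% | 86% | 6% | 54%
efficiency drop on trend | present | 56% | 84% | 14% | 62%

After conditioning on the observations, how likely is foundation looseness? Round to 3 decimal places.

Multiply each prior by the joint likelihood of the evidence pattern:
  foundation looseness: 0.335 × 0.10 × 0.14 × 0.17 × 0.56 = 0.00044649
  sensor drift: 0.270 × 0.24 × 0.06 × 0.86 × 0.84 = 0.0028087
  bearing wear: 0.102 × 0.31 × 0.24 × 0.06 × 0.14 = 6.3746e-05
  cooling blockage: 0.293 × 0.20 × 0.68 × 0.54 × 0.62 = 0.013341
The unnormalized weights sum to 0.01666.
P(foundation looseness | evidence) = 0.00044649 / 0.01666 ≈ 0.027.

0.027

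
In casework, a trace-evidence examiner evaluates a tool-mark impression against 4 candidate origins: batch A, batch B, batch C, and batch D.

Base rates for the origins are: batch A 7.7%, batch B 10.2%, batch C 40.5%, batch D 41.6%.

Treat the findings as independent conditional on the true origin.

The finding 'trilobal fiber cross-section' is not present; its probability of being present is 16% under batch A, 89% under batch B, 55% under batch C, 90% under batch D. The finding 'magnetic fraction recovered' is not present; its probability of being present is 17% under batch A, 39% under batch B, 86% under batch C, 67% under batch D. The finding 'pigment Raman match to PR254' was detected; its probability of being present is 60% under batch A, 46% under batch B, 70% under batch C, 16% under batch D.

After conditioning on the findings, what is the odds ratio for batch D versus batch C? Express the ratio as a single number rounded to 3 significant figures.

0.123

Posterior odds equal prior odds times the likelihood ratio; only the two competing hypotheses matter (using 1 − P(present | H) for each absent finding).
  batch D: 0.416 × (1 − 0.90) × (1 − 0.67) × 0.16 = 0.0021965
  batch C: 0.405 × (1 − 0.55) × (1 − 0.86) × 0.70 = 0.017861
Posterior odds = 0.0021965 / 0.017861 ≈ 0.123.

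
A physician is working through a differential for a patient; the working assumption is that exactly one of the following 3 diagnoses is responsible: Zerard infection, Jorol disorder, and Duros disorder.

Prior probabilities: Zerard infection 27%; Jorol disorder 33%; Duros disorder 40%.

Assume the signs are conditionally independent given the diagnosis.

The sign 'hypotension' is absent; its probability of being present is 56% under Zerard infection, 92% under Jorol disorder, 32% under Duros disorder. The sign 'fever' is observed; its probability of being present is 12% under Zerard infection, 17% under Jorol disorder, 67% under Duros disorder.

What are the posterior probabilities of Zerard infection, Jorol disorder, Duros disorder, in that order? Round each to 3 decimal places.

By Bayes' rule with conditional independence, the unnormalized weight for each hypothesis is prior × ∏ likelihoods (using 1 − P(present | H) for each absent sign):
  Zerard infection: 0.27 × (1 − 0.56) × 0.12 = 0.014256
  Jorol disorder: 0.33 × (1 − 0.92) × 0.17 = 0.004488
  Duros disorder: 0.40 × (1 − 0.32) × 0.67 = 0.18224
Normalizing constant Z = 0.014256 + 0.004488 + 0.18224 = 0.20098.
P(Zerard infection | evidence) = 0.014256 / 0.20098 ≈ 0.071
P(Jorol disorder | evidence) = 0.004488 / 0.20098 ≈ 0.022
P(Duros disorder | evidence) = 0.18224 / 0.20098 ≈ 0.907

0.071, 0.022, 0.907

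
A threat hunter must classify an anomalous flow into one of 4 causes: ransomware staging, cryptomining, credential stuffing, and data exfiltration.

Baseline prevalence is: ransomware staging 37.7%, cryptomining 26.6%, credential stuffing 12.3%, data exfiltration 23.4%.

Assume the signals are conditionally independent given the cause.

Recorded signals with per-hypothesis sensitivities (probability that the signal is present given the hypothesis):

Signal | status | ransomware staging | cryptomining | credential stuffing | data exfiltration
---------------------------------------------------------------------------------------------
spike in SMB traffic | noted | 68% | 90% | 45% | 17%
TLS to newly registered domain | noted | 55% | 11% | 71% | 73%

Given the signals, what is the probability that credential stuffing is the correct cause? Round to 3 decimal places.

Multiply each prior by the joint likelihood of the signal pattern:
  ransomware staging: 0.377 × 0.68 × 0.55 = 0.141
  cryptomining: 0.266 × 0.90 × 0.11 = 0.026334
  credential stuffing: 0.123 × 0.45 × 0.71 = 0.039299
  data exfiltration: 0.234 × 0.17 × 0.73 = 0.029039
The unnormalized weights sum to 0.23567.
P(credential stuffing | evidence) = 0.039299 / 0.23567 ≈ 0.167.

0.167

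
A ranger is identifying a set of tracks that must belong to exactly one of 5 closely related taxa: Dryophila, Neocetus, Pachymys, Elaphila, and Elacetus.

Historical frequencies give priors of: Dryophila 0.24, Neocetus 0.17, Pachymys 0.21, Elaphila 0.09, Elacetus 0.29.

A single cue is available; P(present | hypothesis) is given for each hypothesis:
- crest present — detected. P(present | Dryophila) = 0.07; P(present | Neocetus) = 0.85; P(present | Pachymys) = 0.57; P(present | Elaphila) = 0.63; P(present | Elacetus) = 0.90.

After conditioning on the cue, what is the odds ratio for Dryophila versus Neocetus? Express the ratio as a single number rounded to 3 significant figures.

Unnormalized posterior weight (prior times the cue likelihood) for each of the two hypotheses:
  Dryophila: 0.24 × 0.07 = 0.0168
  Neocetus: 0.17 × 0.85 = 0.1445
Posterior odds = 0.0168 / 0.1445 ≈ 0.116.

0.116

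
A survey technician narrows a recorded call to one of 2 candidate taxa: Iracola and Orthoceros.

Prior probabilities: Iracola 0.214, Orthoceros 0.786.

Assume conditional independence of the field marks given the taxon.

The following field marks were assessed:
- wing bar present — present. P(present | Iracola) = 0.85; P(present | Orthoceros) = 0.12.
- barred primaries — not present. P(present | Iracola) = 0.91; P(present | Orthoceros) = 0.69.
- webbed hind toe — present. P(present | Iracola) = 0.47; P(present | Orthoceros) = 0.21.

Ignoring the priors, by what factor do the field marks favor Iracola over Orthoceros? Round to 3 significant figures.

Joint likelihood of the field mark pattern under each hypothesis (using 1 − P(present | H) for each absent field mark):
  Iracola: 0.85 × (1 − 0.91) × 0.47 = 0.035955
  Orthoceros: 0.12 × (1 − 0.69) × 0.21 = 0.007812
Bayes factor = 0.035955 / 0.007812 ≈ 4.60

4.60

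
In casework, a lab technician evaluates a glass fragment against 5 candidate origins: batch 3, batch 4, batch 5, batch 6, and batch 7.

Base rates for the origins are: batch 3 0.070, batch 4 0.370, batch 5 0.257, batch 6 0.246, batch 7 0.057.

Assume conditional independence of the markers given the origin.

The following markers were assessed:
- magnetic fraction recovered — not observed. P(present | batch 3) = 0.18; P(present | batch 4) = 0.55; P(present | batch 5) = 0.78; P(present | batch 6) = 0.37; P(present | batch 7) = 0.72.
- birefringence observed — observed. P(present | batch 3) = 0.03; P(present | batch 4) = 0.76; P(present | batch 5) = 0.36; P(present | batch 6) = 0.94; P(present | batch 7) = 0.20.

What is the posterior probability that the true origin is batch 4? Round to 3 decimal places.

0.425

Multiply each prior by the joint likelihood of the marker pattern (using 1 − P(present | H) for each absent marker):
  batch 3: 0.070 × (1 − 0.18) × 0.03 = 0.001722
  batch 4: 0.370 × (1 − 0.55) × 0.76 = 0.12654
  batch 5: 0.257 × (1 − 0.78) × 0.36 = 0.020354
  batch 6: 0.246 × (1 − 0.37) × 0.94 = 0.14568
  batch 7: 0.057 × (1 − 0.72) × 0.20 = 0.003192
The unnormalized weights sum to 0.29749.
P(batch 4 | evidence) = 0.12654 / 0.29749 ≈ 0.425.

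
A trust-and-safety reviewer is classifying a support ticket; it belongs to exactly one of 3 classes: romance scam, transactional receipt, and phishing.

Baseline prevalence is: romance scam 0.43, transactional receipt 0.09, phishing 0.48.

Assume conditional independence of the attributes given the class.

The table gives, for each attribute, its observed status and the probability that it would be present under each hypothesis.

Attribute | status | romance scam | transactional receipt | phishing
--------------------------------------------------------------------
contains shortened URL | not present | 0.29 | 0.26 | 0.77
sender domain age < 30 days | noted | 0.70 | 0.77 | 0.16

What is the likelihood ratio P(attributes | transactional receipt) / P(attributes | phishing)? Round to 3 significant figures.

The Bayes factor is the ratio of the joint likelihoods of the attribute pattern under the two hypotheses (using 1 − P(present | H) for each absent attribute).
  transactional receipt: (1 − 0.26) × 0.77 = 0.5698
  phishing: (1 − 0.77) × 0.16 = 0.0368
Bayes factor = 0.5698 / 0.0368 ≈ 15.5

15.5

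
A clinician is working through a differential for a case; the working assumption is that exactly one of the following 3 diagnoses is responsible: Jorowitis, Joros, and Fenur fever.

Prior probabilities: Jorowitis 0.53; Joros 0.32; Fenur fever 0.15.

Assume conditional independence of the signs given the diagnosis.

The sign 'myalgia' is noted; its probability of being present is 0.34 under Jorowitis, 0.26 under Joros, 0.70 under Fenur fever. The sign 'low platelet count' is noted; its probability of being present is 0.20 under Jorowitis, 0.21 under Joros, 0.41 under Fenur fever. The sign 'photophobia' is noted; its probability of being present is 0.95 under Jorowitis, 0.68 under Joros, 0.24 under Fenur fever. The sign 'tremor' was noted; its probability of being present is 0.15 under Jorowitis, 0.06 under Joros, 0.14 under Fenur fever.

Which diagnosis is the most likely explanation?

Jorowitis

For each hypothesis, the unnormalized posterior weight is prior × product of the sign likelihoods:
  Jorowitis: 0.53 × 0.34 × 0.20 × 0.95 × 0.15 = 0.0051357
  Joros: 0.32 × 0.26 × 0.21 × 0.68 × 0.06 = 0.00071286
  Fenur fever: 0.15 × 0.70 × 0.41 × 0.24 × 0.14 = 0.0014465
The unnormalized weights sum to 0.007295.
P(Jorowitis | evidence) ≈ 0.0051357 / 0.007295 ≈ 0.704
P(Joros | evidence) ≈ 0.00071286 / 0.007295 ≈ 0.098
P(Fenur fever | evidence) ≈ 0.0014465 / 0.007295 ≈ 0.198
The largest is 0.704, so Jorowitis is most probable.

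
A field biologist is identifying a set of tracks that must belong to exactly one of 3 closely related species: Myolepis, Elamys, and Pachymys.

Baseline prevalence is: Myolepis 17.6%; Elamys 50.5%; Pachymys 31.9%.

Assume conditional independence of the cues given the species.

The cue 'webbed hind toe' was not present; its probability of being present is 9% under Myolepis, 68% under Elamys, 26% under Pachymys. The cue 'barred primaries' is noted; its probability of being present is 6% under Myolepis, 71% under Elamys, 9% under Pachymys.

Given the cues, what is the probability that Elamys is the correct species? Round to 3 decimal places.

By Bayes' rule with conditional independence, the unnormalized weight for each hypothesis is prior × ∏ likelihoods (using 1 − P(present | H) for each absent cue):
  Myolepis: 0.176 × (1 − 0.09) × 0.06 = 0.0096096
  Elamys: 0.505 × (1 − 0.68) × 0.71 = 0.11474
  Pachymys: 0.319 × (1 − 0.26) × 0.09 = 0.021245
The unnormalized weights sum to 0.14559.
P(Elamys | evidence) = 0.11474 / 0.14559 ≈ 0.788.

0.788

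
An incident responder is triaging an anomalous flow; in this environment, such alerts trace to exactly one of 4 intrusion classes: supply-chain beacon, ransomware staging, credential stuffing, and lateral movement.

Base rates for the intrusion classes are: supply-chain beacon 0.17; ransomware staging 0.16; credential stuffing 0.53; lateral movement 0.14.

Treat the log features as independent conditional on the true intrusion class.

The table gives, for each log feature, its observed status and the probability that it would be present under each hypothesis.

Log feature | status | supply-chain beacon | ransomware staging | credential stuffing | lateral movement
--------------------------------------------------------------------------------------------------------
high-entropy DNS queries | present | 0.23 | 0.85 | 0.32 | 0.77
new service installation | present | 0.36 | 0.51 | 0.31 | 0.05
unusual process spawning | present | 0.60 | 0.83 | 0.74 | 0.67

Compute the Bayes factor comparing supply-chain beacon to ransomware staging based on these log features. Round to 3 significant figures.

Take the product of per-log feature likelihoods under each hypothesis, then divide.
  supply-chain beacon: 0.23 × 0.36 × 0.60 = 0.04968
  ransomware staging: 0.85 × 0.51 × 0.83 = 0.3598
Bayes factor = 0.04968 / 0.3598 ≈ 0.138

0.138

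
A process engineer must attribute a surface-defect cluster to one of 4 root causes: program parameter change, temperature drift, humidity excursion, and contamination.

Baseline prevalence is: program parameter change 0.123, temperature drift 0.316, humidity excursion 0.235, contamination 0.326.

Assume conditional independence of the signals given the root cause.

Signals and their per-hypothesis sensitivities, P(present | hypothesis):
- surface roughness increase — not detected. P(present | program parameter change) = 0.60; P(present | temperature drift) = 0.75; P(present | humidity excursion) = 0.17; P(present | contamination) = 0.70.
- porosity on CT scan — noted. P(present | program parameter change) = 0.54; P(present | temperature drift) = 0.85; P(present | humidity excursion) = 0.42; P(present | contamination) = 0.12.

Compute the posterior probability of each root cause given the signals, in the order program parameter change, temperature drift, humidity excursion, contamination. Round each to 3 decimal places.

0.142, 0.358, 0.437, 0.063

By Bayes' rule with conditional independence, the unnormalized weight for each hypothesis is prior × ∏ likelihoods (using 1 − P(present | H) for each absent signal):
  program parameter change: 0.123 × (1 − 0.60) × 0.54 = 0.026568
  temperature drift: 0.316 × (1 − 0.75) × 0.85 = 0.06715
  humidity excursion: 0.235 × (1 − 0.17) × 0.42 = 0.081921
  contamination: 0.326 × (1 − 0.70) × 0.12 = 0.011736
Marginal likelihood of the evidence = 0.18737.
P(program parameter change | evidence) = 0.026568 / 0.18737 ≈ 0.142
P(temperature drift | evidence) = 0.06715 / 0.18737 ≈ 0.358
P(humidity excursion | evidence) = 0.081921 / 0.18737 ≈ 0.437
P(contamination | evidence) = 0.011736 / 0.18737 ≈ 0.063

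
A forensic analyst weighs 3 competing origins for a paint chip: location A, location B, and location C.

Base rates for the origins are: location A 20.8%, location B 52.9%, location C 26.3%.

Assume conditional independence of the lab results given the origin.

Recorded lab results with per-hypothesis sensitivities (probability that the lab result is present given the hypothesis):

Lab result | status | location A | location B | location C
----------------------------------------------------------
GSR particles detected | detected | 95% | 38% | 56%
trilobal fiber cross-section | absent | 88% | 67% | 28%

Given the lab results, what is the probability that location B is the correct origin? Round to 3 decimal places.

For each hypothesis, the unnormalized posterior weight is prior × product of the lab result likelihoods (using 1 − P(present | H) for each absent lab result):
  location A: 0.208 × 0.95 × (1 − 0.88) = 0.023712
  location B: 0.529 × 0.38 × (1 − 0.67) = 0.066337
  location C: 0.263 × 0.56 × (1 − 0.28) = 0.10604
The unnormalized weights sum to 0.19609.
P(location B | evidence) = 0.066337 / 0.19609 ≈ 0.338.

0.338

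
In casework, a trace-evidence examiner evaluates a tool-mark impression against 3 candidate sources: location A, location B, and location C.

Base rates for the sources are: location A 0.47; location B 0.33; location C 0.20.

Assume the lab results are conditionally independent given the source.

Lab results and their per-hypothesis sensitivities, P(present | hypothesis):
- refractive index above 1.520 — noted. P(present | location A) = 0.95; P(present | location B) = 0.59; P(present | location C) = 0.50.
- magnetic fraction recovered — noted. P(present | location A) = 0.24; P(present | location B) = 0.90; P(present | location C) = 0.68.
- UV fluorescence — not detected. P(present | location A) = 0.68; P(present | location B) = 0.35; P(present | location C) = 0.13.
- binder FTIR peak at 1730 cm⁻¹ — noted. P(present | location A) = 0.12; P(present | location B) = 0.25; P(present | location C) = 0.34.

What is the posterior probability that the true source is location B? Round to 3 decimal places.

For each hypothesis, the unnormalized posterior weight is prior × product of the lab result likelihoods (using 1 − P(present | H) for each absent lab result):
  location A: 0.47 × 0.95 × 0.24 × (1 − 0.68) × 0.12 = 0.0041149
  location B: 0.33 × 0.59 × 0.90 × (1 − 0.35) × 0.25 = 0.028475
  location C: 0.20 × 0.50 × 0.68 × (1 − 0.13) × 0.34 = 0.020114
Marginal likelihood of the evidence = 0.052704.
P(location B | evidence) = 0.028475 / 0.052704 ≈ 0.540.

0.540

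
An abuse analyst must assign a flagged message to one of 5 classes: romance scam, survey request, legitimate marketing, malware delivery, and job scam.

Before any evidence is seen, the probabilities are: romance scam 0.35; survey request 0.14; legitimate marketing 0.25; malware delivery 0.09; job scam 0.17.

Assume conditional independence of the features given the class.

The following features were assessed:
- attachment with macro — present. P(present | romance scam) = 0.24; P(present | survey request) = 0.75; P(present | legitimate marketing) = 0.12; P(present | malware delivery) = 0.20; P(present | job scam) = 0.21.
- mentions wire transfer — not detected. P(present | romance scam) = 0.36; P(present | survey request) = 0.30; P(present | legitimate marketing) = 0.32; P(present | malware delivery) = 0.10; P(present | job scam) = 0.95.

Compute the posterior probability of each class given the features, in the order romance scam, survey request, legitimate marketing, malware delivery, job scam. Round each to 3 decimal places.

Multiply each prior by the joint likelihood of the feature pattern (using 1 − P(present | H) for each absent feature):
  romance scam: 0.35 × 0.24 × (1 − 0.36) = 0.05376
  survey request: 0.14 × 0.75 × (1 − 0.30) = 0.0735
  legitimate marketing: 0.25 × 0.12 × (1 − 0.32) = 0.0204
  malware delivery: 0.09 × 0.20 × (1 − 0.10) = 0.0162
  job scam: 0.17 × 0.21 × (1 − 0.95) = 0.001785
Normalizing constant Z = 0.05376 + 0.0735 + 0.0204 + 0.0162 + 0.001785 = 0.16564.
P(romance scam | evidence) = 0.05376 / 0.16564 ≈ 0.325
P(survey request | evidence) = 0.0735 / 0.16564 ≈ 0.444
P(legitimate marketing | evidence) = 0.0204 / 0.16564 ≈ 0.123
P(malware delivery | evidence) = 0.0162 / 0.16564 ≈ 0.098
P(job scam | evidence) = 0.001785 / 0.16564 ≈ 0.011

0.325, 0.444, 0.123, 0.098, 0.011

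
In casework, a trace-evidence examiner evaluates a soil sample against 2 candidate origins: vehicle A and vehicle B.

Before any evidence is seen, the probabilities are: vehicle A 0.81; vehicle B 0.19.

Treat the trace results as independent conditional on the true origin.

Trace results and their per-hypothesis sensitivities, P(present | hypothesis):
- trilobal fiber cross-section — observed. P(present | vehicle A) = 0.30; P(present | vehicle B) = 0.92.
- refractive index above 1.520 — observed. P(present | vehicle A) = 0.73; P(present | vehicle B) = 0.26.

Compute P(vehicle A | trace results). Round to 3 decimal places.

0.796

By Bayes' rule with conditional independence, the unnormalized weight for each hypothesis is prior × ∏ likelihoods:
  vehicle A: 0.81 × 0.30 × 0.73 = 0.17739
  vehicle B: 0.19 × 0.92 × 0.26 = 0.045448
The unnormalized weights sum to 0.22284.
P(vehicle A | evidence) = 0.17739 / 0.22284 ≈ 0.796.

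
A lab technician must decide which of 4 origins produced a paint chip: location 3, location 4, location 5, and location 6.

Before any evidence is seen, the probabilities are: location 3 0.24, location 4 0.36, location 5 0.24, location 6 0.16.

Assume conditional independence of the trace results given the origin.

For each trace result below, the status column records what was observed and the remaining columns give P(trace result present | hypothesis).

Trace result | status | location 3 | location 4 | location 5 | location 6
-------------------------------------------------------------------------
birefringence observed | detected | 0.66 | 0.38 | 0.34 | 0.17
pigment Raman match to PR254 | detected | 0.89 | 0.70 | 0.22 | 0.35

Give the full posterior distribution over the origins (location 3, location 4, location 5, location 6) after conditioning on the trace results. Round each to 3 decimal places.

0.534, 0.362, 0.068, 0.036

Multiply each prior by the joint likelihood of the trace result pattern:
  location 3: 0.24 × 0.66 × 0.89 = 0.14098
  location 4: 0.36 × 0.38 × 0.70 = 0.09576
  location 5: 0.24 × 0.34 × 0.22 = 0.017952
  location 6: 0.16 × 0.17 × 0.35 = 0.00952
Marginal likelihood of the evidence = 0.26421.
P(location 3 | evidence) = 0.14098 / 0.26421 ≈ 0.534
P(location 4 | evidence) = 0.09576 / 0.26421 ≈ 0.362
P(location 5 | evidence) = 0.017952 / 0.26421 ≈ 0.068
P(location 6 | evidence) = 0.00952 / 0.26421 ≈ 0.036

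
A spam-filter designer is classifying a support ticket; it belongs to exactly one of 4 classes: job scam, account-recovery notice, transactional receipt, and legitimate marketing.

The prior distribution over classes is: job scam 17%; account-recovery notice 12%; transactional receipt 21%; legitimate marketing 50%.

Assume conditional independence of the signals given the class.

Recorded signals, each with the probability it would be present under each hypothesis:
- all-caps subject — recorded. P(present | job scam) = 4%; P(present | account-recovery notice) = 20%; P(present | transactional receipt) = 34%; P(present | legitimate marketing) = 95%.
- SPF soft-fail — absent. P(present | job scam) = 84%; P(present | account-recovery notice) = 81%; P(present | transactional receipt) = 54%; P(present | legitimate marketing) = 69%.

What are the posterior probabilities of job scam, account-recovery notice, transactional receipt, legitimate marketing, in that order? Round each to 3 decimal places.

0.006, 0.025, 0.177, 0.793

By Bayes' rule with conditional independence, the unnormalized weight for each hypothesis is prior × ∏ likelihoods (using 1 − P(present | H) for each absent signal):
  job scam: 0.17 × 0.04 × (1 − 0.84) = 0.001088
  account-recovery notice: 0.12 × 0.20 × (1 − 0.81) = 0.00456
  transactional receipt: 0.21 × 0.34 × (1 − 0.54) = 0.032844
  legitimate marketing: 0.50 × 0.95 × (1 − 0.69) = 0.14725
Marginal likelihood of the evidence = 0.18574.
P(job scam | evidence) = 0.001088 / 0.18574 ≈ 0.006
P(account-recovery notice | evidence) = 0.00456 / 0.18574 ≈ 0.025
P(transactional receipt | evidence) = 0.032844 / 0.18574 ≈ 0.177
P(legitimate marketing | evidence) = 0.14725 / 0.18574 ≈ 0.793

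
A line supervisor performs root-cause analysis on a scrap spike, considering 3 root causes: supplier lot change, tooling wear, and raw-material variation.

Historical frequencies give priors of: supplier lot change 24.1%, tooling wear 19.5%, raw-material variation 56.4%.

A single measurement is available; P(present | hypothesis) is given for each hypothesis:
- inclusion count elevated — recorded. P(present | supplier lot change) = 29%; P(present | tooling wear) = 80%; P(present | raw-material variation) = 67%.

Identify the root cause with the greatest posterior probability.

raw-material variation

Multiply each prior by the likelihood of the measurement:
  supplier lot change: 0.241 × 0.29 = 0.06989
  tooling wear: 0.195 × 0.80 = 0.156
  raw-material variation: 0.564 × 0.67 = 0.37788
The unnormalized weights sum to 0.60377.
P(supplier lot change | evidence) ≈ 0.06989 / 0.60377 ≈ 0.116
P(tooling wear | evidence) ≈ 0.156 / 0.60377 ≈ 0.258
P(raw-material variation | evidence) ≈ 0.37788 / 0.60377 ≈ 0.626
The largest is 0.626, so raw-material variation is most probable.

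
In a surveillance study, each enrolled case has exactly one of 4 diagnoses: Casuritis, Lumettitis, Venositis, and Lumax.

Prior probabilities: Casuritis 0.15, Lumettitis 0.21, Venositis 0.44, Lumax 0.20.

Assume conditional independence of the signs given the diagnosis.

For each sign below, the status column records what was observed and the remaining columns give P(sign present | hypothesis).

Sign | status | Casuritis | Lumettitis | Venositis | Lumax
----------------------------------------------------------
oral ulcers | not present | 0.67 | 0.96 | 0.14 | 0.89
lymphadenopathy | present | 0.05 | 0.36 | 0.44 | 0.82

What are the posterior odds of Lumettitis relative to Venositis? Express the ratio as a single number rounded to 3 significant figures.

The normalizing constant cancels in an odds ratio, so compute prior × likelihood for the two hypotheses only (using 1 − P(present | H) for each absent sign):
  Lumettitis: 0.21 × (1 − 0.96) × 0.36 = 0.003024
  Venositis: 0.44 × (1 − 0.14) × 0.44 = 0.1665
Posterior odds = 0.003024 / 0.1665 ≈ 0.0182.

0.0182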